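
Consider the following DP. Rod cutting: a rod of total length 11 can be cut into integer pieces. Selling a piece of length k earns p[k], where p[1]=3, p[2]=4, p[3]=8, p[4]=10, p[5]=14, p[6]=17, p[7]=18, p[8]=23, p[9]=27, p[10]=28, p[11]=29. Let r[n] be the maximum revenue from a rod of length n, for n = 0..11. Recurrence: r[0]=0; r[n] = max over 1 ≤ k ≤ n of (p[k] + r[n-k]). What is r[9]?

27

   n    0    1    2    3    4    5    6    7    8    9   10   11
r[n]    0    3    6    9   12   15   18   21   24   27   30   33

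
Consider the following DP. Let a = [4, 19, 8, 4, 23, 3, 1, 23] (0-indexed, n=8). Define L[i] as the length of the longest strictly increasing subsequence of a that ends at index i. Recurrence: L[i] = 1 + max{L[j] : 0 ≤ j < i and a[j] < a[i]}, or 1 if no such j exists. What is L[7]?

   i    0    1    2    3    4    5    6    7
a[i]    4   19    8    4   23    3    1   23
L[i]    1    2    2    1    3    1    1    3

3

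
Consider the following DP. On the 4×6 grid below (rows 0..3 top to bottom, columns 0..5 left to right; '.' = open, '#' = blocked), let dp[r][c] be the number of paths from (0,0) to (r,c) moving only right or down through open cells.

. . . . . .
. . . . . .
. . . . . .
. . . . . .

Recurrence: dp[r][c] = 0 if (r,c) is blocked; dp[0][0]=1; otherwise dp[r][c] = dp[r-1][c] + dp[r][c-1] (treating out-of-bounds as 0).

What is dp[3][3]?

20

r\c   0   1   2   3   4   5
  0   1   1   1   1   1   1
  1   1   2   3   4   5   6
  2   1   3   6  10  15  21
  3   1   4  10  20  35  56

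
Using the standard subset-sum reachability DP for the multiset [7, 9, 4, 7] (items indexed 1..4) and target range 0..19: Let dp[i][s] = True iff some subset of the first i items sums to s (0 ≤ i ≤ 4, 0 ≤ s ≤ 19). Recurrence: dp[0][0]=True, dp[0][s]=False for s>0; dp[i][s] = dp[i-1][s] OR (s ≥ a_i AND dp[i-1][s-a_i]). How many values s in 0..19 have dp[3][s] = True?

7

i\s   0   1   2   3   4   5   6   7   8   9  10  11  12  13  14  15  16  17  18  19
  0   T   F   F   F   F   F   F   F   F   F   F   F   F   F   F   F   F   F   F   F
  1   T   F   F   F   F   F   F   T   F   F   F   F   F   F   F   F   F   F   F   F
  2   T   F   F   F   F   F   F   T   F   T   F   F   F   F   F   F   T   F   F   F
  3   T   F   F   F   T   F   F   T   F   T   F   T   F   T   F   F   T   F   F   F
  4   T   F   F   F   T   F   F   T   F   T   F   T   F   T   T   F   T   F   T   F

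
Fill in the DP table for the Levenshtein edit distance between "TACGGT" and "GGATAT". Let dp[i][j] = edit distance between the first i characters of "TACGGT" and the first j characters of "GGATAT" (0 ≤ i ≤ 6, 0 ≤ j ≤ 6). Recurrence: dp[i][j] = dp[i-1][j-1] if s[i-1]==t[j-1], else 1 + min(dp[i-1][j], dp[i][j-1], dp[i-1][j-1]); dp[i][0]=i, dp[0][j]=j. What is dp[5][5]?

5

   ''  G  G  A  T  A  T
''  0  1  2  3  4  5  6
 T  1  1  2  3  3  4  5
 A  2  2  2  2  3  3  4
 C  3  3  3  3  3  4  4
 G  4  3  3  4  4  4  5
 G  5  4  3  4  5  5  5
 T  6  5  4  4  4  5  5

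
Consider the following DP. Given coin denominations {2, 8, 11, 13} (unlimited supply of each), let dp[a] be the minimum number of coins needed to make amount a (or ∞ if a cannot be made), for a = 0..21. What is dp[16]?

 a  0  1  2  3  4  5  6  7  8  9 10 11 12 13 14 15 16 17 18 19 20 21
dp  0  -  1  -  2  -  3  -  1  -  2  1  3  1  4  2  2  3  3  2  4  2
(- denotes ∞ / unreachable)

2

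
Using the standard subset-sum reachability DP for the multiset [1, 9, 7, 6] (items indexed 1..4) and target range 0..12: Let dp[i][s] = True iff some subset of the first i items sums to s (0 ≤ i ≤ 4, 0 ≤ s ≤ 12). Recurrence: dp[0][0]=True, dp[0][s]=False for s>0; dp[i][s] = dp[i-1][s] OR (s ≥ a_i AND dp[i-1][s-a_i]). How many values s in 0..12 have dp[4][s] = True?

i\s   0   1   2   3   4   5   6   7   8   9  10  11  12
  0   T   F   F   F   F   F   F   F   F   F   F   F   F
  1   T   T   F   F   F   F   F   F   F   F   F   F   F
  2   T   T   F   F   F   F   F   F   F   T   T   F   F
  3   T   T   F   F   F   F   F   T   T   T   T   F   F
  4   T   T   F   F   F   F   T   T   T   T   T   F   F

7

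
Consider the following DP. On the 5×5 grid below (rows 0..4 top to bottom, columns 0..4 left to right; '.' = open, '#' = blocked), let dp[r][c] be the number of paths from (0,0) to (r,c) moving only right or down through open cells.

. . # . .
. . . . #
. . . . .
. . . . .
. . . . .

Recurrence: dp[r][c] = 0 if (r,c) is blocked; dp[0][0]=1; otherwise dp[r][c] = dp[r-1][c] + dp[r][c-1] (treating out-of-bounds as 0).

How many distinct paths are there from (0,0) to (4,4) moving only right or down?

r\c   0   1   2   3   4
  0   1   1   0   0   0
  1   1   2   2   2   0
  2   1   3   5   7   7
  3   1   4   9  16  23
  4   1   5  14  30  53

53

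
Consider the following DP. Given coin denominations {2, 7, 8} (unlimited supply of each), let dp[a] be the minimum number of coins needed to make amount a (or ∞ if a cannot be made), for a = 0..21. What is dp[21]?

 a  0  1  2  3  4  5  6  7  8  9 10 11 12 13 14 15 16 17 18 19 20 21
dp  0  -  1  -  2  -  3  1  1  2  2  3  3  4  2  2  2  3  3  4  4  3
(- denotes ∞ / unreachable)

3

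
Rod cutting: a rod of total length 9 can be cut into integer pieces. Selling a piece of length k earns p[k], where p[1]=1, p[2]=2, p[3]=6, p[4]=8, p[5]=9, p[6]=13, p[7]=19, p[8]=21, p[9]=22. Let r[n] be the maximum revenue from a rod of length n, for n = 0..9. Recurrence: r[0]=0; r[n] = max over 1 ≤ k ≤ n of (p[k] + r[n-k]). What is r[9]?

22

   n    0    1    2    3    4    5    6    7    8    9
r[n]    0    1    2    6    8    9   13   19   21   22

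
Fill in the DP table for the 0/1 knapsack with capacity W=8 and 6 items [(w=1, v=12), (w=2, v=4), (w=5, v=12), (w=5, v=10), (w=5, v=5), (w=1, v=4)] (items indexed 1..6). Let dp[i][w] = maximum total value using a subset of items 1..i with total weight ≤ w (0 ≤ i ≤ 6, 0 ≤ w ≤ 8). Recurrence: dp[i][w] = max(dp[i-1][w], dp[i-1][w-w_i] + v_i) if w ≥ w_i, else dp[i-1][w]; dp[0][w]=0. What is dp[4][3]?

i\w   0   1   2   3   4   5   6   7   8
  0   0   0   0   0   0   0   0   0   0
  1   0  12  12  12  12  12  12  12  12
  2   0  12  12  16  16  16  16  16  16
  3   0  12  12  16  16  16  24  24  28
  4   0  12  12  16  16  16  24  24  28
  5   0  12  12  16  16  16  24  24  28
  6   0  12  16  16  20  20  24  28  28

16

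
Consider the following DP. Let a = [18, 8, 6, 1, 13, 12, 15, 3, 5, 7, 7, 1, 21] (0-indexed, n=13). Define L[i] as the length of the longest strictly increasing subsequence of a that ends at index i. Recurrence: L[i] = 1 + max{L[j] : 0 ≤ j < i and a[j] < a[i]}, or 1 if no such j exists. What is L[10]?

   i    0    1    2    3    4    5    6    7    8    9   10   11   12
a[i]   18    8    6    1   13   12   15    3    5    7    7    1   21
L[i]    1    1    1    1    2    2    3    2    3    4    4    1    5

4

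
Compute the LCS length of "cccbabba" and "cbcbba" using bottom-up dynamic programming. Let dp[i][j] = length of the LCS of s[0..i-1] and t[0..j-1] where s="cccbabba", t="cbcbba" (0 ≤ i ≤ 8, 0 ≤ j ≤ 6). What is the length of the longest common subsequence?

   ''  c  b  c  b  b  a
''  0  0  0  0  0  0  0
 c  0  1  1  1  1  1  1
 c  0  1  1  2  2  2  2
 c  0  1  1  2  2  2  2
 b  0  1  2  2  3  3  3
 a  0  1  2  2  3  3  4
 b  0  1  2  2  3  4  4
 b  0  1  2  2  3  4  4
 a  0  1  2  2  3  4  5

5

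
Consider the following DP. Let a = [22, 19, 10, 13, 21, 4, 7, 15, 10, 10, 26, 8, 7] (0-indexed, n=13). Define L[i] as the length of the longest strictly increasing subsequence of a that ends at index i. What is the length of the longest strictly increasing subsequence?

4

   i    0    1    2    3    4    5    6    7    8    9   10   11   12
a[i]   22   19   10   13   21    4    7   15   10   10   26    8    7
L[i]    1    1    1    2    3    1    2    3    3    3    4    3    2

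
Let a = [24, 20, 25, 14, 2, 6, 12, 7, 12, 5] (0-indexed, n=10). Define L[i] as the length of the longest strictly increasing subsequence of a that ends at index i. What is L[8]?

   i    0    1    2    3    4    5    6    7    8    9
a[i]   24   20   25   14    2    6   12    7   12    5
L[i]    1    1    2    1    1    2    3    3    4    2

4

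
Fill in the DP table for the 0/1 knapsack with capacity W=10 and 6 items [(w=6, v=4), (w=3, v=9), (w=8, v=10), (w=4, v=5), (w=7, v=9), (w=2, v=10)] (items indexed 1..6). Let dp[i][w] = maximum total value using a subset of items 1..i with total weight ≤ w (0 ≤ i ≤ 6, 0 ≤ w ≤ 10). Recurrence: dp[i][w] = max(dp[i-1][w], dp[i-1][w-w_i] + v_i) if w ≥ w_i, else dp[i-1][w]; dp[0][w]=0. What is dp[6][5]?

19

i\w   0   1   2   3   4   5   6   7   8   9  10
  0   0   0   0   0   0   0   0   0   0   0   0
  1   0   0   0   0   0   0   4   4   4   4   4
  2   0   0   0   9   9   9   9   9   9  13  13
  3   0   0   0   9   9   9   9   9  10  13  13
  4   0   0   0   9   9   9   9  14  14  14  14
  5   0   0   0   9   9   9   9  14  14  14  18
  6   0   0  10  10  10  19  19  19  19  24  24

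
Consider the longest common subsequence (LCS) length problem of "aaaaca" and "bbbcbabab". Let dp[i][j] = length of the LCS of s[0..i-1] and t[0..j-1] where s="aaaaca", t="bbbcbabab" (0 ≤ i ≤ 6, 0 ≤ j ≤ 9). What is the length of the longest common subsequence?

   ''  b  b  b  c  b  a  b  a  b
''  0  0  0  0  0  0  0  0  0  0
 a  0  0  0  0  0  0  1  1  1  1
 a  0  0  0  0  0  0  1  1  2  2
 a  0  0  0  0  0  0  1  1  2  2
 a  0  0  0  0  0  0  1  1  2  2
 c  0  0  0  0  1  1  1  1  2  2
 a  0  0  0  0  1  1  2  2  2  2

2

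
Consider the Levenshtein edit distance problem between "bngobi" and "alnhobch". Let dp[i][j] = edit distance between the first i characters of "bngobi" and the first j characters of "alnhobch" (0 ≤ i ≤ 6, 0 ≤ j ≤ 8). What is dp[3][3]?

3

   ''  a  l  n  h  o  b  c  h
''  0  1  2  3  4  5  6  7  8
 b  1  1  2  3  4  5  5  6  7
 n  2  2  2  2  3  4  5  6  7
 g  3  3  3  3  3  4  5  6  7
 o  4  4  4  4  4  3  4  5  6
 b  5  5  5  5  5  4  3  4  5
 i  6  6  6  6  6  5  4  4  5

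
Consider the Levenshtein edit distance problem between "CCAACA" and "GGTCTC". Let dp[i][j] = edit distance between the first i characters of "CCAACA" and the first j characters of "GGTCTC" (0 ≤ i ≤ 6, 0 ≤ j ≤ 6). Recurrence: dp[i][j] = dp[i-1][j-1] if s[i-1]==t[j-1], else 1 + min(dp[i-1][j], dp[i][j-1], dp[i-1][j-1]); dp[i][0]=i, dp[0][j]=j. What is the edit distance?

   ''  G  G  T  C  T  C
''  0  1  2  3  4  5  6
 C  1  1  2  3  3  4  5
 C  2  2  2  3  3  4  4
 A  3  3  3  3  4  4  5
 A  4  4  4  4  4  5  5
 C  5  5  5  5  4  5  5
 A  6  6  6  6  5  5  6

6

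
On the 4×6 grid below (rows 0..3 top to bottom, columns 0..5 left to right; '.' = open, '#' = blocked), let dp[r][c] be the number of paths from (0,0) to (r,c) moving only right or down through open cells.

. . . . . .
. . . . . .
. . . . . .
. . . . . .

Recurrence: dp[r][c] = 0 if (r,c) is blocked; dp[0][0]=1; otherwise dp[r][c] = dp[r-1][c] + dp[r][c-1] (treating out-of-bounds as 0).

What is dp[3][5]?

r\c   0   1   2   3   4   5
  0   1   1   1   1   1   1
  1   1   2   3   4   5   6
  2   1   3   6  10  15  21
  3   1   4  10  20  35  56

56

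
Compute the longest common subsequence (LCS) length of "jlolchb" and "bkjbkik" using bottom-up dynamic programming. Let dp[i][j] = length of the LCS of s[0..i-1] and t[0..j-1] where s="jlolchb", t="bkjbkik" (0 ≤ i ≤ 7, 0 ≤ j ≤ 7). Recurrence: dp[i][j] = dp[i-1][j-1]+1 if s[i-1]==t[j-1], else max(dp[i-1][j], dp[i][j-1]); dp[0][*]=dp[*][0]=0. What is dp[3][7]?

1

   ''  b  k  j  b  k  i  k
''  0  0  0  0  0  0  0  0
 j  0  0  0  1  1  1  1  1
 l  0  0  0  1  1  1  1  1
 o  0  0  0  1  1  1  1  1
 l  0  0  0  1  1  1  1  1
 c  0  0  0  1  1  1  1  1
 h  0  0  0  1  1  1  1  1
 b  0  1  1  1  2  2  2  2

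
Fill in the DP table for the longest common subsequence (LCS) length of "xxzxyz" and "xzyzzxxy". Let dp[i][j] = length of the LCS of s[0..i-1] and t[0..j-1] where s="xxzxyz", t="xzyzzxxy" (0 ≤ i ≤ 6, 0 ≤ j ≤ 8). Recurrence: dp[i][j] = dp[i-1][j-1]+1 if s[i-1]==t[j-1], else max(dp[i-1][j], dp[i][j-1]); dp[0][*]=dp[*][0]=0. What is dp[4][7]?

   ''  x  z  y  z  z  x  x  y
''  0  0  0  0  0  0  0  0  0
 x  0  1  1  1  1  1  1  1  1
 x  0  1  1  1  1  1  2  2  2
 z  0  1  2  2  2  2  2  2  2
 x  0  1  2  2  2  2  3  3  3
 y  0  1  2  3  3  3  3  3  4
 z  0  1  2  3  4  4  4  4  4

3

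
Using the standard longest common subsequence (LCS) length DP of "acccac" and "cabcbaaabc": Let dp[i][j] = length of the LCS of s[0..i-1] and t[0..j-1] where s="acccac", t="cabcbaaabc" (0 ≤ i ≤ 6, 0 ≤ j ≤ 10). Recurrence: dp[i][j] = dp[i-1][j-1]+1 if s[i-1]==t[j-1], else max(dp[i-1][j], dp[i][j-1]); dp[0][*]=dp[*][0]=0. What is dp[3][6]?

2

   ''  c  a  b  c  b  a  a  a  b  c
''  0  0  0  0  0  0  0  0  0  0  0
 a  0  0  1  1  1  1  1  1  1  1  1
 c  0  1  1  1  2  2  2  2  2  2  2
 c  0  1  1  1  2  2  2  2  2  2  3
 c  0  1  1  1  2  2  2  2  2  2  3
 a  0  1  2  2  2  2  3  3  3  3  3
 c  0  1  2  2  3  3  3  3  3  3  4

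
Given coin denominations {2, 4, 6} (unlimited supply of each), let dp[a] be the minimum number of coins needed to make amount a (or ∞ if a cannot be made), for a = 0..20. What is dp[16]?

3

 a  0  1  2  3  4  5  6  7  8  9 10 11 12 13 14 15 16 17 18 19 20
dp  0  -  1  -  1  -  1  -  2  -  2  -  2  -  3  -  3  -  3  -  4
(- denotes ∞ / unreachable)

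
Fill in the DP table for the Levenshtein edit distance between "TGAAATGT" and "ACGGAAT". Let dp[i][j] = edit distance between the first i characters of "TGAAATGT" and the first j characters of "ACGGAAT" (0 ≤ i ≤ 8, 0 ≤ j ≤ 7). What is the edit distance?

   ''  A  C  G  G  A  A  T
''  0  1  2  3  4  5  6  7
 T  1  1  2  3  4  5  6  6
 G  2  2  2  2  3  4  5  6
 A  3  2  3  3  3  3  4  5
 A  4  3  3  4  4  3  3  4
 A  5  4  4  4  5  4  3  4
 T  6  5  5  5  5  5  4  3
 G  7  6  6  5  5  6  5  4
 T  8  7  7  6  6  6  6  5

5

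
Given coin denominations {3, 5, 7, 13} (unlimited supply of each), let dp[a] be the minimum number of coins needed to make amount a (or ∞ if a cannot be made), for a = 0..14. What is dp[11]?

3

 a  0  1  2  3  4  5  6  7  8  9 10 11 12 13 14
dp  0  -  -  1  -  1  2  1  2  3  2  3  2  1  2
(- denotes ∞ / unreachable)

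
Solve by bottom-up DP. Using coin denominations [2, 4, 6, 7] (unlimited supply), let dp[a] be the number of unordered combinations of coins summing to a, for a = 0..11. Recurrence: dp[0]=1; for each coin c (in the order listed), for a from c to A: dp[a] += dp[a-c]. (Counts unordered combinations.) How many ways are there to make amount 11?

after  coin     0     1     2     3     4     5     6     7     8     9    10    11
          2     1     0     1     0     1     0     1     0     1     0     1     0
          4     1     0     1     0     2     0     2     0     3     0     3     0
          6     1     0     1     0     2     0     3     0     4     0     5     0
          7     1     0     1     0     2     0     3     1     4     1     5     2

2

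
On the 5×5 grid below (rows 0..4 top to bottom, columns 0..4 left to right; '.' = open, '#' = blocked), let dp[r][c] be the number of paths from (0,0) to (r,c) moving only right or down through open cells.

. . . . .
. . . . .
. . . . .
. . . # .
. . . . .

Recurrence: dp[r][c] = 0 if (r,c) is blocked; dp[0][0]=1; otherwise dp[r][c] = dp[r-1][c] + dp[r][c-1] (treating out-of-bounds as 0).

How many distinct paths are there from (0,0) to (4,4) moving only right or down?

r\c   0   1   2   3   4
  0   1   1   1   1   1
  1   1   2   3   4   5
  2   1   3   6  10  15
  3   1   4  10   0  15
  4   1   5  15  15  30

30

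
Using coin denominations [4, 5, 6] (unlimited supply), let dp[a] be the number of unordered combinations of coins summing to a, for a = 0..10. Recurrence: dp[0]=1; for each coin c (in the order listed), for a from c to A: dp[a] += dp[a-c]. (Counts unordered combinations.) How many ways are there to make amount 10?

2

after  coin     0     1     2     3     4     5     6     7     8     9    10
          4     1     0     0     0     1     0     0     0     1     0     0
          5     1     0     0     0     1     1     0     0     1     1     1
          6     1     0     0     0     1     1     1     0     1     1     2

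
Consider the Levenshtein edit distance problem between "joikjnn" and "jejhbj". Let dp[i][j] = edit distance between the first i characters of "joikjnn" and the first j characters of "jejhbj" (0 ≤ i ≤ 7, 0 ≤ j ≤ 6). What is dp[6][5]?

   ''  j  e  j  h  b  j
''  0  1  2  3  4  5  6
 j  1  0  1  2  3  4  5
 o  2  1  1  2  3  4  5
 i  3  2  2  2  3  4  5
 k  4  3  3  3  3  4  5
 j  5  4  4  3  4  4  4
 n  6  5  5  4  4  5  5
 n  7  6  6  5  5  5  6

5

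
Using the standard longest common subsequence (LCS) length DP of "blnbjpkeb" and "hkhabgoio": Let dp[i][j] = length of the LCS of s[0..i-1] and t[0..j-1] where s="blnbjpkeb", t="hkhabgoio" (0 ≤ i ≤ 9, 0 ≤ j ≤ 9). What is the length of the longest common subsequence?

2

   ''  h  k  h  a  b  g  o  i  o
''  0  0  0  0  0  0  0  0  0  0
 b  0  0  0  0  0  1  1  1  1  1
 l  0  0  0  0  0  1  1  1  1  1
 n  0  0  0  0  0  1  1  1  1  1
 b  0  0  0  0  0  1  1  1  1  1
 j  0  0  0  0  0  1  1  1  1  1
 p  0  0  0  0  0  1  1  1  1  1
 k  0  0  1  1  1  1  1  1  1  1
 e  0  0  1  1  1  1  1  1  1  1
 b  0  0  1  1  1  2  2  2  2  2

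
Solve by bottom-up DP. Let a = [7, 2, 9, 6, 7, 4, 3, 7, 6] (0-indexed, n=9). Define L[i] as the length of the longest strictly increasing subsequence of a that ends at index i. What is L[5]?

   i    0    1    2    3    4    5    6    7    8
a[i]    7    2    9    6    7    4    3    7    6
L[i]    1    1    2    2    3    2    2    3    3

2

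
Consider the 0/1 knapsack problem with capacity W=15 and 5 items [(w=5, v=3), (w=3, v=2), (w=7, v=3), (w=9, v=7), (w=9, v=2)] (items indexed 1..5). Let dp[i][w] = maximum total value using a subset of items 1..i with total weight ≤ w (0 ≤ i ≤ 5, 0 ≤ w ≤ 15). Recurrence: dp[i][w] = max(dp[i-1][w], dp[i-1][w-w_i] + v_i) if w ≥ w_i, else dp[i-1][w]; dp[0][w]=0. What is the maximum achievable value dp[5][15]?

i\w   0   1   2   3   4   5   6   7   8   9  10  11  12  13  14  15
  0   0   0   0   0   0   0   0   0   0   0   0   0   0   0   0   0
  1   0   0   0   0   0   3   3   3   3   3   3   3   3   3   3   3
  2   0   0   0   2   2   3   3   3   5   5   5   5   5   5   5   5
  3   0   0   0   2   2   3   3   3   5   5   5   5   6   6   6   8
  4   0   0   0   2   2   3   3   3   5   7   7   7   9   9  10  10
  5   0   0   0   2   2   3   3   3   5   7   7   7   9   9  10  10

10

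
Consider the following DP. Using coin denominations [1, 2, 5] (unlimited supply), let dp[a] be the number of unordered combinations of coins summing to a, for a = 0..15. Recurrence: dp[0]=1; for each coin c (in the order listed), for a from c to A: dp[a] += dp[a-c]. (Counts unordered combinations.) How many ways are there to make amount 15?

18

after  coin     0     1     2     3     4     5     6     7     8     9    10    11    12    13    14    15
          1     1     1     1     1     1     1     1     1     1     1     1     1     1     1     1     1
          2     1     1     2     2     3     3     4     4     5     5     6     6     7     7     8     8
          5     1     1     2     2     3     4     5     6     7     8    10    11    13    14    16    18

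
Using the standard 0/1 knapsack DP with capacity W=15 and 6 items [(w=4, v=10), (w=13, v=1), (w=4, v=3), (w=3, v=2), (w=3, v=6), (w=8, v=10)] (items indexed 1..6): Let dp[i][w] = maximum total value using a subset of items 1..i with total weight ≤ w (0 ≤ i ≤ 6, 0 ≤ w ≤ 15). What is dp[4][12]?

i\w   0   1   2   3   4   5   6   7   8   9  10  11  12  13  14  15
  0   0   0   0   0   0   0   0   0   0   0   0   0   0   0   0   0
  1   0   0   0   0  10  10  10  10  10  10  10  10  10  10  10  10
  2   0   0   0   0  10  10  10  10  10  10  10  10  10  10  10  10
  3   0   0   0   0  10  10  10  10  13  13  13  13  13  13  13  13
  4   0   0   0   2  10  10  10  12  13  13  13  15  15  15  15  15
  5   0   0   0   6  10  10  10  16  16  16  18  19  19  19  21  21
  6   0   0   0   6  10  10  10  16  16  16  18  19  20  20  21  26

15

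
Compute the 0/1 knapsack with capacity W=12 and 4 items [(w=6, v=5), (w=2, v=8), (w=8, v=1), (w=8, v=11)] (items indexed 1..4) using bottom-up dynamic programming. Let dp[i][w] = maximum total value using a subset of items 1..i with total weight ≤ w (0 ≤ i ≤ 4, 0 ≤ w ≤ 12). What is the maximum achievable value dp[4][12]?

19

i\w   0   1   2   3   4   5   6   7   8   9  10  11  12
  0   0   0   0   0   0   0   0   0   0   0   0   0   0
  1   0   0   0   0   0   0   5   5   5   5   5   5   5
  2   0   0   8   8   8   8   8   8  13  13  13  13  13
  3   0   0   8   8   8   8   8   8  13  13  13  13  13
  4   0   0   8   8   8   8   8   8  13  13  19  19  19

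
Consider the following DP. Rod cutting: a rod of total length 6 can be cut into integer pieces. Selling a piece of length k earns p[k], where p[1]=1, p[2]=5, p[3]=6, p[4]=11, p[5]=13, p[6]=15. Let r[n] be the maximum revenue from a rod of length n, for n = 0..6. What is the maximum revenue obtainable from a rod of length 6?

   n    0    1    2    3    4    5    6
r[n]    0    1    5    6   11   13   16

16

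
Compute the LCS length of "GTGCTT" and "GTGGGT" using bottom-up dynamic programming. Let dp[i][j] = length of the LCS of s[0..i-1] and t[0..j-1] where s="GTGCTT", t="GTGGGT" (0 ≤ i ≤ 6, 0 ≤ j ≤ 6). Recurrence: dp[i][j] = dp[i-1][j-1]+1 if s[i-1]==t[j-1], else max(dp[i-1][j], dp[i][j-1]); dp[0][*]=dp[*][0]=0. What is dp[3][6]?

3

   ''  G  T  G  G  G  T
''  0  0  0  0  0  0  0
 G  0  1  1  1  1  1  1
 T  0  1  2  2  2  2  2
 G  0  1  2  3  3  3  3
 C  0  1  2  3  3  3  3
 T  0  1  2  3  3  3  4
 T  0  1  2  3  3  3  4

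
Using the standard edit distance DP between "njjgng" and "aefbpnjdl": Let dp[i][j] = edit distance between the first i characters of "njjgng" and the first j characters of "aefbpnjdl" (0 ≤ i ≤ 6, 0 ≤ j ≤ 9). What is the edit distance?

8

   ''  a  e  f  b  p  n  j  d  l
''  0  1  2  3  4  5  6  7  8  9
 n  1  1  2  3  4  5  5  6  7  8
 j  2  2  2  3  4  5  6  5  6  7
 j  3  3  3  3  4  5  6  6  6  7
 g  4  4  4  4  4  5  6  7  7  7
 n  5  5  5  5  5  5  5  6  7  8
 g  6  6  6  6  6  6  6  6  7  8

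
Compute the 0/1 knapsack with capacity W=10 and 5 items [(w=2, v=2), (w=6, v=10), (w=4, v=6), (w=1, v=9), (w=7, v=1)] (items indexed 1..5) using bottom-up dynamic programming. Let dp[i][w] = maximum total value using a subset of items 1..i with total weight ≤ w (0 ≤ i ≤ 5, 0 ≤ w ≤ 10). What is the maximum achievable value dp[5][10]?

i\w   0   1   2   3   4   5   6   7   8   9  10
  0   0   0   0   0   0   0   0   0   0   0   0
  1   0   0   2   2   2   2   2   2   2   2   2
  2   0   0   2   2   2   2  10  10  12  12  12
  3   0   0   2   2   6   6  10  10  12  12  16
  4   0   9   9  11  11  15  15  19  19  21  21
  5   0   9   9  11  11  15  15  19  19  21  21

21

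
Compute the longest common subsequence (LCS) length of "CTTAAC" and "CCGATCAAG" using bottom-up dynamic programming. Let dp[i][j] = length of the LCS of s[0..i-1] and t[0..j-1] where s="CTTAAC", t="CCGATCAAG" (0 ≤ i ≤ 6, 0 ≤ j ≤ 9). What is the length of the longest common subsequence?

4

   ''  C  C  G  A  T  C  A  A  G
''  0  0  0  0  0  0  0  0  0  0
 C  0  1  1  1  1  1  1  1  1  1
 T  0  1  1  1  1  2  2  2  2  2
 T  0  1  1  1  1  2  2  2  2  2
 A  0  1  1  1  2  2  2  3  3  3
 A  0  1  1  1  2  2  2  3  4  4
 C  0  1  2  2  2  2  3  3  4  4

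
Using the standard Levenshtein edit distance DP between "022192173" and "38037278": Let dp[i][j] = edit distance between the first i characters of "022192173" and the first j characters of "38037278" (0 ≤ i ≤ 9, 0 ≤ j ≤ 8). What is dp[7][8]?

   ''  3  8  0  3  7  2  7  8
''  0  1  2  3  4  5  6  7  8
 0  1  1  2  2  3  4  5  6  7
 2  2  2  2  3  3  4  4  5  6
 2  3  3  3  3  4  4  4  5  6
 1  4  4  4  4  4  5  5  5  6
 9  5  5  5  5  5  5  6  6  6
 2  6  6  6  6  6  6  5  6  7
 1  7  7  7  7  7  7  6  6  7
 7  8  8  8  8  8  7  7  6  7
 3  9  8  9  9  8  8  8  7  7

7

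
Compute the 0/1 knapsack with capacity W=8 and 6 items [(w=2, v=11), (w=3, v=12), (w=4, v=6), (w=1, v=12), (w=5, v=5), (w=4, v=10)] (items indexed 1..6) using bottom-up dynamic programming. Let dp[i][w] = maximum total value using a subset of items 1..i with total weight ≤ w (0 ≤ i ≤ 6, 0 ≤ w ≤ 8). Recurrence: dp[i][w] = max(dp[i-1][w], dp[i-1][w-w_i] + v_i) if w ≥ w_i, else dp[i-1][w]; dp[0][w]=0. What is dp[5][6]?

i\w   0   1   2   3   4   5   6   7   8
  0   0   0   0   0   0   0   0   0   0
  1   0   0  11  11  11  11  11  11  11
  2   0   0  11  12  12  23  23  23  23
  3   0   0  11  12  12  23  23  23  23
  4   0  12  12  23  24  24  35  35  35
  5   0  12  12  23  24  24  35  35  35
  6   0  12  12  23  24  24  35  35  35

35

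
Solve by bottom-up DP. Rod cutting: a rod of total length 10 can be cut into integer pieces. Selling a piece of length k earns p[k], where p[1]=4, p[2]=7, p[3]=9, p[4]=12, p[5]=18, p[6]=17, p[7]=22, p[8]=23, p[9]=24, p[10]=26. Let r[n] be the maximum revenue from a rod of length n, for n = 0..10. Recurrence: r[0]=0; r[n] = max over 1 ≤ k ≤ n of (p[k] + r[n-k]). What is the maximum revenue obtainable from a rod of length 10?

   n    0    1    2    3    4    5    6    7    8    9   10
r[n]    0    4    8   12   16   20   24   28   32   36   40

40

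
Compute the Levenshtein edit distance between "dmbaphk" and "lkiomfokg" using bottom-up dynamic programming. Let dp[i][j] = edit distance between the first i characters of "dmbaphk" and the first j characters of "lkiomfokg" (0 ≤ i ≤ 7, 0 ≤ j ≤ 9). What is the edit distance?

8

   ''  l  k  i  o  m  f  o  k  g
''  0  1  2  3  4  5  6  7  8  9
 d  1  1  2  3  4  5  6  7  8  9
 m  2  2  2  3  4  4  5  6  7  8
 b  3  3  3  3  4  5  5  6  7  8
 a  4  4  4  4  4  5  6  6  7  8
 p  5  5  5  5  5  5  6  7  7  8
 h  6  6  6  6  6  6  6  7  8  8
 k  7  7  6  7  7  7  7  7  7  8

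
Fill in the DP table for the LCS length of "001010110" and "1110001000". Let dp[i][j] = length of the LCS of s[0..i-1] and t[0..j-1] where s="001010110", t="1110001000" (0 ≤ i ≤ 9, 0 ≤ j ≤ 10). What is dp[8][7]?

   ''  1  1  1  0  0  0  1  0  0  0
''  0  0  0  0  0  0  0  0  0  0  0
 0  0  0  0  0  1  1  1  1  1  1  1
 0  0  0  0  0  1  2  2  2  2  2  2
 1  0  1  1  1  1  2  2  3  3  3  3
 0  0  1  1  1  2  2  3  3  4  4  4
 1  0  1  2  2  2  2  3  4  4  4  4
 0  0  1  2  2  3  3  3  4  5  5  5
 1  0  1  2  3  3  3  3  4  5  5  5
 1  0  1  2  3  3  3  3  4  5  5  5
 0  0  1  2  3  4  4  4  4  5  6  6

4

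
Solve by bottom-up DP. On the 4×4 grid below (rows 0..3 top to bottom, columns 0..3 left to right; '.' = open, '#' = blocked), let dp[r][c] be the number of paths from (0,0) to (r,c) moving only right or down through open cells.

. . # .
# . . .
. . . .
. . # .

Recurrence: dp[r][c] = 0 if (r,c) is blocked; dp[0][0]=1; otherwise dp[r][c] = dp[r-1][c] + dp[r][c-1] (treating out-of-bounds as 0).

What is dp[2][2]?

r\c   0   1   2   3
  0   1   1   0   0
  1   0   1   1   1
  2   0   1   2   3
  3   0   1   0   3

2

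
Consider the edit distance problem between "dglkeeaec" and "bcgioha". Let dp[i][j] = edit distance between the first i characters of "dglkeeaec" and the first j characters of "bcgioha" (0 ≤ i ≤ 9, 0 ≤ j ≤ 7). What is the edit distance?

   ''  b  c  g  i  o  h  a
''  0  1  2  3  4  5  6  7
 d  1  1  2  3  4  5  6  7
 g  2  2  2  2  3  4  5  6
 l  3  3  3  3  3  4  5  6
 k  4  4  4  4  4  4  5  6
 e  5  5  5  5  5  5  5  6
 e  6  6  6  6  6  6  6  6
 a  7  7  7  7  7  7  7  6
 e  8  8  8  8  8  8  8  7
 c  9  9  8  9  9  9  9  8

8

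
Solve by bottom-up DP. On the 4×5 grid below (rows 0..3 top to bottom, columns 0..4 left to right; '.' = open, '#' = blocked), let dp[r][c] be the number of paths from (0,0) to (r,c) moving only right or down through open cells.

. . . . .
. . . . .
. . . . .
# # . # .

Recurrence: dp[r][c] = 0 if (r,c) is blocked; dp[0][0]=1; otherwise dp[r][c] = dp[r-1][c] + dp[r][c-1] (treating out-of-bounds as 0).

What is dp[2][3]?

10

r\c   0   1   2   3   4
  0   1   1   1   1   1
  1   1   2   3   4   5
  2   1   3   6  10  15
  3   0   0   6   0  15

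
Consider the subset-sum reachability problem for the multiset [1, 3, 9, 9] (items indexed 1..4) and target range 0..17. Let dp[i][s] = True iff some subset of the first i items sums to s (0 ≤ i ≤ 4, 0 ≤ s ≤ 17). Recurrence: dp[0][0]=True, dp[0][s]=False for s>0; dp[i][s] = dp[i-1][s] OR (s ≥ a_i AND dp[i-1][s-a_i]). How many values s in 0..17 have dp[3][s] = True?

8

i\s   0   1   2   3   4   5   6   7   8   9  10  11  12  13  14  15  16  17
  0   T   F   F   F   F   F   F   F   F   F   F   F   F   F   F   F   F   F
  1   T   T   F   F   F   F   F   F   F   F   F   F   F   F   F   F   F   F
  2   T   T   F   T   T   F   F   F   F   F   F   F   F   F   F   F   F   F
  3   T   T   F   T   T   F   F   F   F   T   T   F   T   T   F   F   F   F
  4   T   T   F   T   T   F   F   F   F   T   T   F   T   T   F   F   F   F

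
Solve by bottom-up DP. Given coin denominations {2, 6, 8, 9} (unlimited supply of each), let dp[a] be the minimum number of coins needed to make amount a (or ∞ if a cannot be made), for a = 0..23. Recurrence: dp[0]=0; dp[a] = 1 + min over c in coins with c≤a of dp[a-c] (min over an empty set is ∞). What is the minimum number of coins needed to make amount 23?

3

 a  0  1  2  3  4  5  6  7  8  9 10 11 12 13 14 15 16 17 18 19 20 21 22 23
dp  0  -  1  -  2  -  1  -  1  1  2  2  2  3  2  2  2  2  2  3  3  3  3  3
(- denotes ∞ / unreachable)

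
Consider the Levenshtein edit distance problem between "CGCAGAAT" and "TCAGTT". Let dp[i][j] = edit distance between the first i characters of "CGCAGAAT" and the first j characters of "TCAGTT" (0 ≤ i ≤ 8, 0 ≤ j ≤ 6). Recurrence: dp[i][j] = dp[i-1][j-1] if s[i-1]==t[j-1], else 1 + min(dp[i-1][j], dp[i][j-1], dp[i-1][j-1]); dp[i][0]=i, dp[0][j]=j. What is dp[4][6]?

4

   ''  T  C  A  G  T  T
''  0  1  2  3  4  5  6
 C  1  1  1  2  3  4  5
 G  2  2  2  2  2  3  4
 C  3  3  2  3  3  3  4
 A  4  4  3  2  3  4  4
 G  5  5  4  3  2  3  4
 A  6  6  5  4  3  3  4
 A  7  7  6  5  4  4  4
 T  8  7  7  6  5  4  4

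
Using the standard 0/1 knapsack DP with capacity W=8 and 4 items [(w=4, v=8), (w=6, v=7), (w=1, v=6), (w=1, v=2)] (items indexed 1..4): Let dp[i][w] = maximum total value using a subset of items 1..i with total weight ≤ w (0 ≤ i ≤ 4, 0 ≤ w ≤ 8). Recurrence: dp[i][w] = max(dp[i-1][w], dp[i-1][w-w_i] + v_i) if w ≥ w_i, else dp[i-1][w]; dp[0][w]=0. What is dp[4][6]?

i\w   0   1   2   3   4   5   6   7   8
  0   0   0   0   0   0   0   0   0   0
  1   0   0   0   0   8   8   8   8   8
  2   0   0   0   0   8   8   8   8   8
  3   0   6   6   6   8  14  14  14  14
  4   0   6   8   8   8  14  16  16  16

16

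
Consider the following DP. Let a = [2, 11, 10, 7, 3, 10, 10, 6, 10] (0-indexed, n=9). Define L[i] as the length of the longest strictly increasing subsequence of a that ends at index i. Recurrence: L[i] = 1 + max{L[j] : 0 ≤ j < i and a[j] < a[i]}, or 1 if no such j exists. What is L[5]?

   i    0    1    2    3    4    5    6    7    8
a[i]    2   11   10    7    3   10   10    6   10
L[i]    1    2    2    2    2    3    3    3    4

3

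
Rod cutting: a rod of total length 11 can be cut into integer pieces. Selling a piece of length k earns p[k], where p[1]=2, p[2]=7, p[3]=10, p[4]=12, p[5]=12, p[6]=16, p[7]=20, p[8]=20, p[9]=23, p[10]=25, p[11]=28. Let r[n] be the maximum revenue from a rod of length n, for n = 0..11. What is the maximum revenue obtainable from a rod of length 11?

   n    0    1    2    3    4    5    6    7    8    9   10   11
r[n]    0    2    7   10   14   17   21   24   28   31   35   38

38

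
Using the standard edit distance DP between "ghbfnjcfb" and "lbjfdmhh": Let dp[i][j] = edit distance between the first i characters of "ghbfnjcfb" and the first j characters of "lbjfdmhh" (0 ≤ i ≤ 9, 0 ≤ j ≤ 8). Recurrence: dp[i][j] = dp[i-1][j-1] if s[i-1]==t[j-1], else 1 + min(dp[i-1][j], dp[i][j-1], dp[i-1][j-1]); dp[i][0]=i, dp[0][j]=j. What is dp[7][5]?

   ''  l  b  j  f  d  m  h  h
''  0  1  2  3  4  5  6  7  8
 g  1  1  2  3  4  5  6  7  8
 h  2  2  2  3  4  5  6  6  7
 b  3  3  2  3  4  5  6  7  7
 f  4  4  3  3  3  4  5  6  7
 n  5  5  4  4  4  4  5  6  7
 j  6  6  5  4  5  5  5  6  7
 c  7  7  6  5  5  6  6  6  7
 f  8  8  7  6  5  6  7  7  7
 b  9  9  8  7  6  6  7  8  8

6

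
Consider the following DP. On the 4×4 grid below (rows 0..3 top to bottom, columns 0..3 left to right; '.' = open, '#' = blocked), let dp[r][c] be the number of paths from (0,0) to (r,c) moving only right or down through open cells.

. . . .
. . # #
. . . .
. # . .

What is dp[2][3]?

r\c   0   1   2   3
  0   1   1   1   1
  1   1   2   0   0
  2   1   3   3   3
  3   1   0   3   6

3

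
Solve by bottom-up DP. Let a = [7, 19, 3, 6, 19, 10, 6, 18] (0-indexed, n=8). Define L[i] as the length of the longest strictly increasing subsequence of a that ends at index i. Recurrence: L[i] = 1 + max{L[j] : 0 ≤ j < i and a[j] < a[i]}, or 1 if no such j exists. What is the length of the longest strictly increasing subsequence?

4

   i    0    1    2    3    4    5    6    7
a[i]    7   19    3    6   19   10    6   18
L[i]    1    2    1    2    3    3    2    4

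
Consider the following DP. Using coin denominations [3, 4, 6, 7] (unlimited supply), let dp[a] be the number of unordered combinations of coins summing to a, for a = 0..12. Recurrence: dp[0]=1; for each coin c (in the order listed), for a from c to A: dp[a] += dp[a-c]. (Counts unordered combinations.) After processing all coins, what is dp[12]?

4

after  coin     0     1     2     3     4     5     6     7     8     9    10    11    12
          3     1     0     0     1     0     0     1     0     0     1     0     0     1
          4     1     0     0     1     1     0     1     1     1     1     1     1     2
          6     1     0     0     1     1     0     2     1     1     2     2     1     4
          7     1     0     0     1     1     0     2     2     1     2     3     2     4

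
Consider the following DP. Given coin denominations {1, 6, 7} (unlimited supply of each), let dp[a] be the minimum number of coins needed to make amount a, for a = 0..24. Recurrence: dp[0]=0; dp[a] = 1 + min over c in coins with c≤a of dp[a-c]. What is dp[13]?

 a  0  1  2  3  4  5  6  7  8  9 10 11 12 13 14 15 16 17 18 19 20 21 22 23 24
dp  0  1  2  3  4  5  1  1  2  3  4  5  2  2  2  3  4  5  3  3  3  3  4  5  4

2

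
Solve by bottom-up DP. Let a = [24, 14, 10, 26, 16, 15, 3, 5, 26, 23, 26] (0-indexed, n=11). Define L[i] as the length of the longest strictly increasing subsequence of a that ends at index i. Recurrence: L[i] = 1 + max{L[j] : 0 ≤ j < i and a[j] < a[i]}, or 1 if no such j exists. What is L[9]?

3

   i    0    1    2    3    4    5    6    7    8    9   10
a[i]   24   14   10   26   16   15    3    5   26   23   26
L[i]    1    1    1    2    2    2    1    2    3    3    4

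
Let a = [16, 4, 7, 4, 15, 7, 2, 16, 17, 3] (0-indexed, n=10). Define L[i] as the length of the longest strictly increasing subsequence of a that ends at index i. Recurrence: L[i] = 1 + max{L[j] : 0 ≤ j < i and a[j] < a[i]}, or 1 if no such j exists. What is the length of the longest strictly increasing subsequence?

   i    0    1    2    3    4    5    6    7    8    9
a[i]   16    4    7    4   15    7    2   16   17    3
L[i]    1    1    2    1    3    2    1    4    5    2

5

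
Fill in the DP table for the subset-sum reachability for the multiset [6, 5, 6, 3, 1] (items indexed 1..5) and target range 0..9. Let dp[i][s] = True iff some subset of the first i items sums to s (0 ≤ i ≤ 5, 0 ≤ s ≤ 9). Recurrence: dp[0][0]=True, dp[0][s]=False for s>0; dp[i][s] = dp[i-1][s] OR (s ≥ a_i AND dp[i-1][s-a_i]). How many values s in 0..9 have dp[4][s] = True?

i\s   0   1   2   3   4   5   6   7   8   9
  0   T   F   F   F   F   F   F   F   F   F
  1   T   F   F   F   F   F   T   F   F   F
  2   T   F   F   F   F   T   T   F   F   F
  3   T   F   F   F   F   T   T   F   F   F
  4   T   F   F   T   F   T   T   F   T   T
  5   T   T   F   T   T   T   T   T   T   T

6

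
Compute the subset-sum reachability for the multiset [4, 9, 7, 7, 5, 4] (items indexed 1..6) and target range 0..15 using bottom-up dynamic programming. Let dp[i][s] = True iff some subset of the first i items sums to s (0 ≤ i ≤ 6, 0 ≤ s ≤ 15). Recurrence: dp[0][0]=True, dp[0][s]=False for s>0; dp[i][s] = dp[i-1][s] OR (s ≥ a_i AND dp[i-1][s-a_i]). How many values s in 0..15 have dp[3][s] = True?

6

i\s   0   1   2   3   4   5   6   7   8   9  10  11  12  13  14  15
  0   T   F   F   F   F   F   F   F   F   F   F   F   F   F   F   F
  1   T   F   F   F   T   F   F   F   F   F   F   F   F   F   F   F
  2   T   F   F   F   T   F   F   F   F   T   F   F   F   T   F   F
  3   T   F   F   F   T   F   F   T   F   T   F   T   F   T   F   F
  4   T   F   F   F   T   F   F   T   F   T   F   T   F   T   T   F
  5   T   F   F   F   T   T   F   T   F   T   F   T   T   T   T   F
  6   T   F   F   F   T   T   F   T   T   T   F   T   T   T   T   T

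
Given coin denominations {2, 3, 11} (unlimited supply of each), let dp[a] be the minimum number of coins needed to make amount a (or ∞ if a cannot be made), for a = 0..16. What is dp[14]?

 a  0  1  2  3  4  5  6  7  8  9 10 11 12 13 14 15 16
dp  0  -  1  1  2  2  2  3  3  3  4  1  4  2  2  3  3
(- denotes ∞ / unreachable)

2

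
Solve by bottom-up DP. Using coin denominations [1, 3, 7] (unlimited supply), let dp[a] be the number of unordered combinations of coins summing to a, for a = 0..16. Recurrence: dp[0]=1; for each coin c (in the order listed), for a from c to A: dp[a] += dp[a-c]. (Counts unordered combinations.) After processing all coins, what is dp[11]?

after  coin     0     1     2     3     4     5     6     7     8     9    10    11    12    13    14    15    16
          1     1     1     1     1     1     1     1     1     1     1     1     1     1     1     1     1     1
          3     1     1     1     2     2     2     3     3     3     4     4     4     5     5     5     6     6
          7     1     1     1     2     2     2     3     4     4     5     6     6     7     8     9    10    11

6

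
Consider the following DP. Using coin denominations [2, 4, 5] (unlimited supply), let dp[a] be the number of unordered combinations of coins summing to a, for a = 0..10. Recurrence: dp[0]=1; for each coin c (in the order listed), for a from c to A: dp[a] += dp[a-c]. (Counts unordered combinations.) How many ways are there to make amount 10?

after  coin     0     1     2     3     4     5     6     7     8     9    10
          2     1     0     1     0     1     0     1     0     1     0     1
          4     1     0     1     0     2     0     2     0     3     0     3
          5     1     0     1     0     2     1     2     1     3     2     4

4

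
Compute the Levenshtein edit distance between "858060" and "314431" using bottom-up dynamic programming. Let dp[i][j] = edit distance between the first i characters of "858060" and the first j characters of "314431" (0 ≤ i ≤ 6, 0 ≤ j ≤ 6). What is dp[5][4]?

5

   ''  3  1  4  4  3  1
''  0  1  2  3  4  5  6
 8  1  1  2  3  4  5  6
 5  2  2  2  3  4  5  6
 8  3  3  3  3  4  5  6
 0  4  4  4  4  4  5  6
 6  5  5  5  5  5  5  6
 0  6  6  6  6  6  6  6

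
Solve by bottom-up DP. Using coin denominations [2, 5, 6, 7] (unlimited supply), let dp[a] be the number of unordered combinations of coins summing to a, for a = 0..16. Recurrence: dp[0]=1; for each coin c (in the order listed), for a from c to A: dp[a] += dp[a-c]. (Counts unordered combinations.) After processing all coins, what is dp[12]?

after  coin     0     1     2     3     4     5     6     7     8     9    10    11    12    13    14    15    16
          2     1     0     1     0     1     0     1     0     1     0     1     0     1     0     1     0     1
          5     1     0     1     0     1     1     1     1     1     1     2     1     2     1     2     2     2
          6     1     0     1     0     1     1     2     1     2     1     3     2     4     2     4     3     5
          7     1     0     1     0     1     1     2     2     2     2     3     3     5     4     6     5     7

5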